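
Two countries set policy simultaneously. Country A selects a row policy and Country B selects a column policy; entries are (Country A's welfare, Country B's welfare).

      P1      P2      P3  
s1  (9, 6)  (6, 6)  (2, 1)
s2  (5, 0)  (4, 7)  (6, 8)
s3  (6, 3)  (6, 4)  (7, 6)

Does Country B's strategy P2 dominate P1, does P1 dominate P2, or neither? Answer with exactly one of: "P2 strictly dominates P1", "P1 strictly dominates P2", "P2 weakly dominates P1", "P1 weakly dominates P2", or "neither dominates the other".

P2 weakly dominates P1

Compare P2 to P1 across every action of Country A: s1: 6=6, s2: 7>0, s3: 4>3.
P2 is at least as good everywhere and strictly better somewhere (tied only at s1), so P2 weakly but not strictly dominates P1.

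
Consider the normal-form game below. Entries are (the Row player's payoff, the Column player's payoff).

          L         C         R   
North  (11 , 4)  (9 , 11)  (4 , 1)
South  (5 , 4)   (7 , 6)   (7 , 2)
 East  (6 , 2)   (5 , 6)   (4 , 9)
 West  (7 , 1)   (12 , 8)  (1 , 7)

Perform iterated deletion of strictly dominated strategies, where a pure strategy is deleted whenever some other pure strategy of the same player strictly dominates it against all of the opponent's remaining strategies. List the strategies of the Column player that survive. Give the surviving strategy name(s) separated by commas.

C

The Column player's strategy L is strictly dominated by C (North: 11>4, South: 6>4, East: 6>2, West: 8>1) and is removed.
The Row player's strategy East is strictly dominated by South (C: 7>5, R: 7>4) and is removed.
The Column player's strategy R is strictly dominated by C (North: 11>1, South: 6>2, West: 8>7) and is removed.
For the Row player, West strictly dominates North on the remaining columns (C: 12>9); eliminate North.
The Row player's strategy South is strictly dominated by West (C: 12>7) and is removed.
Among the remaining strategies, none is strictly dominated by another pure strategy of the same player, so the elimination stops.
Surviving strategies — the Row player: {West}; the Column player: {C}.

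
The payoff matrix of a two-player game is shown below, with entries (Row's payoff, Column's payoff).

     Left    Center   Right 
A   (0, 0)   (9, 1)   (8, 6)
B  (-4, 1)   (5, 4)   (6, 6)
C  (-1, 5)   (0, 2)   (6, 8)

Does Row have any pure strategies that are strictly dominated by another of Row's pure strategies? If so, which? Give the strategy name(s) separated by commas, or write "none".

A is not dominated — it holds its own against B at Left (0>-4); C at Left (0>-1).
A strictly dominates B — Left: 0>-4, Center: 9>5, Right: 8>6.
A strictly dominates C — Left: 0>-1, Center: 9>0, Right: 8>6.

B, C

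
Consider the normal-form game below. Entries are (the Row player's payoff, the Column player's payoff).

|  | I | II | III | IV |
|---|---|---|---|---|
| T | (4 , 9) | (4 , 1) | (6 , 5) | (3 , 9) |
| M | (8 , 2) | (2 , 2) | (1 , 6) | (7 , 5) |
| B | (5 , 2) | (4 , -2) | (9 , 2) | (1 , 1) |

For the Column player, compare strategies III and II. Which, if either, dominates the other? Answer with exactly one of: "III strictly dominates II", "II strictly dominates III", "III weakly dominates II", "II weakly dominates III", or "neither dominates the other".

III strictly dominates II

Compare III to II across every action of the Row player: T: 5>1, M: 6>2, B: 2>-2.
Every comparison favours III, so III strictly dominates II.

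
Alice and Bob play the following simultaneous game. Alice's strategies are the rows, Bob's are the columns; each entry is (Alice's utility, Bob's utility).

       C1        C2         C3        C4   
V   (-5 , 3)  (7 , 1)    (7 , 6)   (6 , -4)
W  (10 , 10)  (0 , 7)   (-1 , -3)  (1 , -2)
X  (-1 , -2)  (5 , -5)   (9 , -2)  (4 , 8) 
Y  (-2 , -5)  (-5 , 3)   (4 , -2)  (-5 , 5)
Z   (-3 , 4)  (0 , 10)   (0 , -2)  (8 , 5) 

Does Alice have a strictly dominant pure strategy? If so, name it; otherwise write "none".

V fails to dominate W at C1 (-5<10).
W fails to dominate V at C2 (0<7).
X fails to dominate V at C2 (5<7).
Y fails to dominate V at C2 (-5<7).
Z fails to dominate V at C2 (0<7).
No single strategy dominates all the others.

none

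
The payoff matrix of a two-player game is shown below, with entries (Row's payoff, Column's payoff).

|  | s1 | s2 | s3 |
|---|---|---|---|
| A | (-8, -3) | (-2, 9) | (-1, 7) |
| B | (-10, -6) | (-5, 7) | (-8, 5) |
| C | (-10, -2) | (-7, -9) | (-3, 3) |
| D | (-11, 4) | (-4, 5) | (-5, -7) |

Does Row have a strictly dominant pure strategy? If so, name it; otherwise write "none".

A

A vs B: s1: -8>-10, s2: -2>-5, s3: -1>-8.
A vs C: s1: -8>-10, s2: -2>-7, s3: -1>-3.
A vs D: s1: -8>-11, s2: -2>-4, s3: -1>-5.
A strictly beats every other strategy against every opponent action, so it is strictly dominant.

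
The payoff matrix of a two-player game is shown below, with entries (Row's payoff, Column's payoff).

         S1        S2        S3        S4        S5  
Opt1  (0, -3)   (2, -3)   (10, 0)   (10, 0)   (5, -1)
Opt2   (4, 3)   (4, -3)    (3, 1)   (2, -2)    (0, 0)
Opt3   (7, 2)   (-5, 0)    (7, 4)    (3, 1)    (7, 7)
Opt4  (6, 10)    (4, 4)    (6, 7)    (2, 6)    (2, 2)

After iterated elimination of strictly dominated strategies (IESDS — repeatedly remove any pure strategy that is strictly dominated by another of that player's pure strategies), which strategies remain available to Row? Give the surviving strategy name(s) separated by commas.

Column S2 is eliminated: S3 beats it against every remaining row (Opt1: 0>-3, Opt2: 1>-3, Opt3: 4>0, Opt4: 7>4).
For Row, Opt3 strictly dominates Opt2 on the remaining columns (S1: 7>4, S3: 7>3, S4: 3>2, S5: 7>0); eliminate Opt2.
Row's strategy Opt4 is strictly dominated by Opt3 (S1: 7>6, S3: 7>6, S4: 3>2, S5: 7>2) and is removed.
For Column, S3 strictly dominates S1 on the remaining rows (Opt1: 0>-3, Opt3: 4>2); eliminate S1.
Among the remaining strategies, none is strictly dominated by another pure strategy of the same player, so the elimination stops.
Surviving strategies — Row: {Opt1, Opt3}; Column: {S3, S4, S5}.

Opt1, Opt3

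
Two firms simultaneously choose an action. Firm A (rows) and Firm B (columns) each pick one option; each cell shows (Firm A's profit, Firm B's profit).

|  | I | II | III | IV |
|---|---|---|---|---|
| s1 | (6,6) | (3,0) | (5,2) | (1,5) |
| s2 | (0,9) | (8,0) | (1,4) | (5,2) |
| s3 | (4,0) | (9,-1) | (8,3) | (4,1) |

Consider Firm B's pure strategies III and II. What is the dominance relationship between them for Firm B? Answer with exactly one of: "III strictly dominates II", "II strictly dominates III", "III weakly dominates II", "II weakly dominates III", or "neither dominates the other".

III strictly dominates II

III's payoffs vs II's, by Firm A's action — s1: 2>0, s2: 4>0, s3: 3>-1.
III gives a strictly higher payoff against each choice by Firm A, so III strictly dominates II.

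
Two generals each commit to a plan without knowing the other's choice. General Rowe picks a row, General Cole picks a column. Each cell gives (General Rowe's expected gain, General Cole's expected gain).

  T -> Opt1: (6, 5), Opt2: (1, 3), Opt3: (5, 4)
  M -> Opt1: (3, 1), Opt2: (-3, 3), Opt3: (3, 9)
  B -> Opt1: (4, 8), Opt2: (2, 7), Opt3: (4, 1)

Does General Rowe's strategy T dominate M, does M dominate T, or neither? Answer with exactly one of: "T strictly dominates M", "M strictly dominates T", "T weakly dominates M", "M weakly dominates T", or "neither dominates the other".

T strictly dominates M

T's payoffs vs M's, by General Cole's action — Opt1: 6>3, Opt2: 1>-3, Opt3: 5>3.
Every comparison favours T, so T strictly dominates M.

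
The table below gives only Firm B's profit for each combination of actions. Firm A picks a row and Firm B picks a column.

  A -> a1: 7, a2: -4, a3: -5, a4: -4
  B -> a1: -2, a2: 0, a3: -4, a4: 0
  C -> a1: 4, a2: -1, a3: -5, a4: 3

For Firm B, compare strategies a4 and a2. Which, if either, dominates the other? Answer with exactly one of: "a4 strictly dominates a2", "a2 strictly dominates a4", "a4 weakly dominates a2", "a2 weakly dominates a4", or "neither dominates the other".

Compare a4 to a2 across each choice by Firm A: A: -4=-4, B: 0=0, C: 3>-1.
a4 is at least as good everywhere and strictly better somewhere (tied only at A, B), so a4 weakly but not strictly dominates a2.

a4 weakly dominates a2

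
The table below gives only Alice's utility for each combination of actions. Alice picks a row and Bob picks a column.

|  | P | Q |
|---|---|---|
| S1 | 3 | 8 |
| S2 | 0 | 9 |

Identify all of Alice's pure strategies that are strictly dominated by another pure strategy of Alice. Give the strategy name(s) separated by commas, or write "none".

none

S1 is not dominated — it holds its own against S2 at P (3>0).
S2 is not dominated — it holds its own against S1 at Q (9>8).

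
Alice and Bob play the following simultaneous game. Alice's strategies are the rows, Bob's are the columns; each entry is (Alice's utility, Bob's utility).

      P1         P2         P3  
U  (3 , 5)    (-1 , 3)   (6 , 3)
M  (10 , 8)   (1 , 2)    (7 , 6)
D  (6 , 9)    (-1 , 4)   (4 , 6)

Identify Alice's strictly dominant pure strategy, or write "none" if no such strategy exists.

M vs U: P1: 10>3, P2: 1>-1, P3: 7>6.
M vs D: P1: 10>6, P2: 1>-1, P3: 7>4.
M strictly beats every other strategy against every opponent action, so it is strictly dominant.

M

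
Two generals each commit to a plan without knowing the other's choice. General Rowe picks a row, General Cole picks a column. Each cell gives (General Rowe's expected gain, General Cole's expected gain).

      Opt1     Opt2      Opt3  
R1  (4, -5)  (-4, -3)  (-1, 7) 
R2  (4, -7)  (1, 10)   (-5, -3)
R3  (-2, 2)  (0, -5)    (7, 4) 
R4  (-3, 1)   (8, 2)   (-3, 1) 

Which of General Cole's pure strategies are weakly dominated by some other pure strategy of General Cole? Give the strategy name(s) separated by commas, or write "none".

Opt1: dominated, since Opt3 does at least as well everywhere (R1: 7>-5, R2: -3>-7, R3: 4>2, R4: 1=1).
Opt2: no other strategy beats it everywhere (Opt1 at R1 (-3>-5); Opt3 at R2 (10>-3)).
Opt3 is not dominated — it holds its own against Opt1 at R1 (7>-5); Opt2 at R1 (7>-3).

Opt1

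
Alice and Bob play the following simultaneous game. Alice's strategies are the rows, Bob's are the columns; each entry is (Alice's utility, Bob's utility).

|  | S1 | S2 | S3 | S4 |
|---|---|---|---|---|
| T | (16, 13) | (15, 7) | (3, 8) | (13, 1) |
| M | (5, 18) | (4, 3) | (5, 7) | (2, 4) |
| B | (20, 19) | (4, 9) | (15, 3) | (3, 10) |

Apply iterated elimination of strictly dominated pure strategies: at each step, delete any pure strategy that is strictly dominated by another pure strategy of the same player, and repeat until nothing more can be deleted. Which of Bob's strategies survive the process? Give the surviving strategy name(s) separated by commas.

S1

For Bob, S1 strictly dominates S2 on the remaining rows (T: 13>7, M: 18>3, B: 19>9); eliminate S2.
Alice's strategy M is strictly dominated by B (S1: 20>5, S3: 15>5, S4: 3>2) and is removed.
Column S3 is eliminated: S1 beats it against every remaining row (T: 13>8, B: 19>3).
For Bob, S1 strictly dominates S4 on the remaining rows (T: 13>1, B: 19>10); eliminate S4.
Row T is eliminated: B beats it against every remaining column (S1: 20>16).
Among the remaining strategies, none is strictly dominated by another pure strategy of the same player, so the elimination stops.
Surviving strategies — Alice: {B}; Bob: {S1}.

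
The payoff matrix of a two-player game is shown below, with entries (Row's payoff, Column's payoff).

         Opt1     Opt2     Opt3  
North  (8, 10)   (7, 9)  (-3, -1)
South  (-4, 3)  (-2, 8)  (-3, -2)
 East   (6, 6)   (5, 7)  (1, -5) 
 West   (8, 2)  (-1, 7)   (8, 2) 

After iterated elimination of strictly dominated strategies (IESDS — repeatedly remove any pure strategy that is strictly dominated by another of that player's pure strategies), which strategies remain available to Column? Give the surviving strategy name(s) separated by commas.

Opt1, Opt2

Row South is eliminated: East beats it against every remaining column (Opt1: 6>-4, Opt2: 5>-2, Opt3: 1>-3).
Column Opt3 is eliminated: Opt2 beats it against every remaining row (North: 9>-1, East: 7>-5, West: 7>2).
Row East is eliminated: North beats it against every remaining column (Opt1: 8>6, Opt2: 7>5).
Among the remaining strategies, none is strictly dominated by another pure strategy of the same player, so the elimination stops.
Surviving strategies — Row: {North, West}; Column: {Opt1, Opt2}.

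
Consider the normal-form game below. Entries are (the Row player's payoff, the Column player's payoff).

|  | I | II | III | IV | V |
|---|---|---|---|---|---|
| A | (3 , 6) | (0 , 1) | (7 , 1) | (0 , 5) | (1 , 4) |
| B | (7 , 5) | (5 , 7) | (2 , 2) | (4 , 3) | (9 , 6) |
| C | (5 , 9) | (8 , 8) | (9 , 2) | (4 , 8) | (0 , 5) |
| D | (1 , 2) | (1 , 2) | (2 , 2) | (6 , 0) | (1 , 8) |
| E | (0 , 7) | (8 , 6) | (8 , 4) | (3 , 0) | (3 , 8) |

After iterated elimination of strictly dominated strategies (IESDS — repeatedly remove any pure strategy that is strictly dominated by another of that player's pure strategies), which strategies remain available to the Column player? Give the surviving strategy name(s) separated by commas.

I, II, V

The Column player's strategy III is strictly dominated by V (A: 4>1, B: 6>2, C: 5>2, D: 8>2, E: 8>4) and is removed.
The Row player's strategy A is strictly dominated by B (I: 7>3, II: 5>0, IV: 4>0, V: 9>1) and is removed.
The Column player's strategy IV is strictly dominated by I (B: 5>3, C: 9>8, D: 2>0, E: 7>0) and is removed.
The Row player's strategy D is strictly dominated by B (I: 7>1, II: 5>1, V: 9>1) and is removed.
Among the remaining strategies, none is strictly dominated by another pure strategy of the same player, so the elimination stops.
Surviving strategies — the Row player: {B, C, E}; the Column player: {I, II, V}.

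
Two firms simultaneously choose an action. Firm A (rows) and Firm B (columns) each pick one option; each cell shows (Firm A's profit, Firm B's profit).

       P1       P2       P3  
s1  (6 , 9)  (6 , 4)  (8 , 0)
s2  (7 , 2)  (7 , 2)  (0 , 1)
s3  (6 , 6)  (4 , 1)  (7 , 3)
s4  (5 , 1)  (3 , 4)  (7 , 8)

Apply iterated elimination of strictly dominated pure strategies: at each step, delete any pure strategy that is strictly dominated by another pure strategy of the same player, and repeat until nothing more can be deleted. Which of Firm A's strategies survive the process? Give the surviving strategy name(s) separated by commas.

s2

Row s4 is eliminated: s1 beats it against every remaining column (P1: 6>5, P2: 6>3, P3: 8>7).
Firm B's strategy P3 is strictly dominated by P1 (s1: 9>0, s2: 2>1, s3: 6>3) and is removed.
For Firm A, s2 strictly dominates s1 on the remaining columns (P1: 7>6, P2: 7>6); eliminate s1.
Row s3 is eliminated: s2 beats it against every remaining column (P1: 7>6, P2: 7>4).
Among the remaining strategies, none is strictly dominated by another pure strategy of the same player, so the elimination stops.
Surviving strategies — Firm A: {s2}; Firm B: {P1, P2}.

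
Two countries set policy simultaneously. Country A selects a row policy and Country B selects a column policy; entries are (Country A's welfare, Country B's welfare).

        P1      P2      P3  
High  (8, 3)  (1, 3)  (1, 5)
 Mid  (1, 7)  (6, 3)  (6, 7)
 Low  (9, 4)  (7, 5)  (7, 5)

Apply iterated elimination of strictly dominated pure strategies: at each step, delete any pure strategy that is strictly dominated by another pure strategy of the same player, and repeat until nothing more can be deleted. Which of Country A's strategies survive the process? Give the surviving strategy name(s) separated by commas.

Country A's strategy High is strictly dominated by Low (P1: 9>8, P2: 7>1, P3: 7>1) and is removed.
Row Mid is eliminated: Low beats it against every remaining column (P1: 9>1, P2: 7>6, P3: 7>6).
Column P1 is eliminated: P2 beats it against every remaining row (Low: 5>4).
Among the remaining strategies, none is strictly dominated by another pure strategy of the same player, so the elimination stops.
Surviving strategies — Country A: {Low}; Country B: {P2, P3}.

Low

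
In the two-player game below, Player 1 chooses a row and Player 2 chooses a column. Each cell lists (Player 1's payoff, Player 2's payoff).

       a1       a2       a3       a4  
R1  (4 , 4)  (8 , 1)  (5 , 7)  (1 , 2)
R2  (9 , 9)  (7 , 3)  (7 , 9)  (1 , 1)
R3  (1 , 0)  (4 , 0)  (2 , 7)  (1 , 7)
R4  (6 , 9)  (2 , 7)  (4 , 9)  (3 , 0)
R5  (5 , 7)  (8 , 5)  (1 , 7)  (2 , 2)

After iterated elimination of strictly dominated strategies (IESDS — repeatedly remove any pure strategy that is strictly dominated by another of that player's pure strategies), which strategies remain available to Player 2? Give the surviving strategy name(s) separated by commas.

Player 2's strategy a2 is strictly dominated by a3 (R1: 7>1, R2: 9>3, R3: 7>0, R4: 9>7, R5: 7>5) and is removed.
Player 1's strategy R3 is strictly dominated by R4 (a1: 6>1, a3: 4>2, a4: 3>1) and is removed.
Row R5 is eliminated: R4 beats it against every remaining column (a1: 6>5, a3: 4>1, a4: 3>2).
For Player 2, a1 strictly dominates a4 on the remaining rows (R1: 4>2, R2: 9>1, R4: 9>0); eliminate a4.
Row R1 is eliminated: R2 beats it against every remaining column (a1: 9>4, a3: 7>5).
Row R4 is eliminated: R2 beats it against every remaining column (a1: 9>6, a3: 7>4).
Among the remaining strategies, none is strictly dominated by another pure strategy of the same player, so the elimination stops.
Surviving strategies — Player 1: {R2}; Player 2: {a1, a3}.

a1, a3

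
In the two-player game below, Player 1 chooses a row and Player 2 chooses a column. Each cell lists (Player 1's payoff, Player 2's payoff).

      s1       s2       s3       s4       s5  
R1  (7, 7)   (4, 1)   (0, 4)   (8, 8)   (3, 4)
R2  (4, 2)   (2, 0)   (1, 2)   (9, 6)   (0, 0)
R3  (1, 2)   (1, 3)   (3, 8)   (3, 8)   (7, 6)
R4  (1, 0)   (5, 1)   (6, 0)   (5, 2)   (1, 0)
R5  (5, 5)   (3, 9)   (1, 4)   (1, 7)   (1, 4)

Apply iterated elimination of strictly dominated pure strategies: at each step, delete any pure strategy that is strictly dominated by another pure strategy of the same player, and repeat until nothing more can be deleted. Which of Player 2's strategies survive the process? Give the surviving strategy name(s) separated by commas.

For Player 2, s4 strictly dominates s1 on the remaining rows (R1: 8>7, R2: 6>2, R3: 8>2, R4: 2>0, R5: 7>5); eliminate s1.
Column s5 is eliminated: s4 beats it against every remaining row (R1: 8>4, R2: 6>0, R3: 8>6, R4: 2>0, R5: 7>4).
Row R3 is eliminated: R4 beats it against every remaining column (s2: 5>1, s3: 6>3, s4: 5>3).
For Player 1, R4 strictly dominates R5 on the remaining columns (s2: 5>3, s3: 6>1, s4: 5>1); eliminate R5.
For Player 2, s4 strictly dominates s2 on the remaining rows (R1: 8>1, R2: 6>0, R4: 2>1); eliminate s2.
Row R1 is eliminated: R2 beats it against every remaining column (s3: 1>0, s4: 9>8).
For Player 2, s4 strictly dominates s3 on the remaining rows (R2: 6>2, R4: 2>0); eliminate s3.
Row R4 is eliminated: R2 beats it against every remaining column (s4: 9>5).
Among the remaining strategies, none is strictly dominated by another pure strategy of the same player, so the elimination stops.
Surviving strategies — Player 1: {R2}; Player 2: {s4}.

s4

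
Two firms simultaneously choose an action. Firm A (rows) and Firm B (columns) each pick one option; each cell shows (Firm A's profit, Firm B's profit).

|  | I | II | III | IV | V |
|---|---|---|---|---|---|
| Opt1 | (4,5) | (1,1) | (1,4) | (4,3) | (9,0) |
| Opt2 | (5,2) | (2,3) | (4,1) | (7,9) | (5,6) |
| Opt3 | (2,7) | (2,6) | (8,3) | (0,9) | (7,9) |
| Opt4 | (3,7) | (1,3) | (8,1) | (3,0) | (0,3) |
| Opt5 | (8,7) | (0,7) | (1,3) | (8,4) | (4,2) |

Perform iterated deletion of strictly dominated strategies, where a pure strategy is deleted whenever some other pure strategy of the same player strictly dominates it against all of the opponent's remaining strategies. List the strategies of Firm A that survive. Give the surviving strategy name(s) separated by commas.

Firm B's strategy III is strictly dominated by I (Opt1: 5>4, Opt2: 2>1, Opt3: 7>3, Opt4: 7>1, Opt5: 7>3) and is removed.
Row Opt4 is eliminated: Opt2 beats it against every remaining column (I: 5>3, II: 2>1, IV: 7>3, V: 5>0).
Among the remaining strategies, none is strictly dominated by another pure strategy of the same player, so the elimination stops.
Surviving strategies — Firm A: {Opt1, Opt2, Opt3, Opt5}; Firm B: {I, II, IV, V}.

Opt1, Opt2, Opt3, Opt5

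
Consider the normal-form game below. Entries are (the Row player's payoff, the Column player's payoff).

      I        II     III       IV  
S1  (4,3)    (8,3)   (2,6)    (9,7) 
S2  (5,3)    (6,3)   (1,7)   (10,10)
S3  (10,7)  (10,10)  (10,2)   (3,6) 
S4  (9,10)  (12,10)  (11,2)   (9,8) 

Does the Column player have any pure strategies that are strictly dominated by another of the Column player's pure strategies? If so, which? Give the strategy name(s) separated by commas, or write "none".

III

Nothing dominates I: II at S1 (3=3); III at S3 (7>2); IV at S3 (7>6).
II: no other strategy beats it everywhere (I at S1 (3=3); III at S3 (10>2); IV at S3 (10>6)).
III: dominated, since IV does at least as well everywhere (S1: 7>6, S2: 10>7, S3: 6>2, S4: 8>2).
IV: no other strategy beats it everywhere (I at S1 (7>3); II at S1 (7>3); III at S1 (7>6)).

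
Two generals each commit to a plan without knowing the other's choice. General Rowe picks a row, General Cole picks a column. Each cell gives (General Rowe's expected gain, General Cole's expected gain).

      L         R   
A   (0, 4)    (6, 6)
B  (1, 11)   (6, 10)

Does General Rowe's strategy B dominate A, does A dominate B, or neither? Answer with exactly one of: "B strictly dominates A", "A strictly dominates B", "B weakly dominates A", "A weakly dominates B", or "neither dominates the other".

B weakly dominates A

B's payoffs vs A's, by General Cole's action — L: 1>0, R: 6=6.
B is at least as good everywhere and strictly better somewhere (tied only at R), so B weakly but not strictly dominates A.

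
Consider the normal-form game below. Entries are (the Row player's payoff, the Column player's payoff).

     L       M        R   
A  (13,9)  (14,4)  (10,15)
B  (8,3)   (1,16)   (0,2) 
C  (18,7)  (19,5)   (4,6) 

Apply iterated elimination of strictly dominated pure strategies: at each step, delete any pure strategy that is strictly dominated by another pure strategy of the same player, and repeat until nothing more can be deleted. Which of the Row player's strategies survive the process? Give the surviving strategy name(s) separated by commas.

Row B is eliminated: A beats it against every remaining column (L: 13>8, M: 14>1, R: 10>0).
Column M is eliminated: L beats it against every remaining row (A: 9>4, C: 7>5).
Among the remaining strategies, none is strictly dominated by another pure strategy of the same player, so the elimination stops.
Surviving strategies — the Row player: {A, C}; the Column player: {L, R}.

A, C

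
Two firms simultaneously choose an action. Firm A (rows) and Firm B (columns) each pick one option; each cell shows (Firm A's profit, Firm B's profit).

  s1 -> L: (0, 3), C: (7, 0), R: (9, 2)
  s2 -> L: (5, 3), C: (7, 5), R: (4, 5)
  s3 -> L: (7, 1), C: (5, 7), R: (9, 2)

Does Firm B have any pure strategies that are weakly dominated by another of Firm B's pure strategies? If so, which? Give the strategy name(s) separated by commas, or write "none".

none

L: no other strategy beats it everywhere (C at s1 (3>0); R at s1 (3>2)).
C: no other strategy beats it everywhere (L at s2 (5>3); R at s3 (7>2)).
Nothing dominates R: L at s2 (5>3); C at s1 (2>0).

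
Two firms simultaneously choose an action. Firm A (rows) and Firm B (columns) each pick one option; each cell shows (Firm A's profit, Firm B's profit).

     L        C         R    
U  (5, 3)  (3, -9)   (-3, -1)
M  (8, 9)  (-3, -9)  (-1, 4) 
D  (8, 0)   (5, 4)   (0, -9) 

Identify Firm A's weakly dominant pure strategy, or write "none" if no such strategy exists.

D

D vs U: L: 8>5, C: 5>3, R: 0>-3.
D vs M: L: 8=8, C: 5>-3, R: 0>-1.
D is at least as good as every other strategy against every opponent action, so it is weakly dominant.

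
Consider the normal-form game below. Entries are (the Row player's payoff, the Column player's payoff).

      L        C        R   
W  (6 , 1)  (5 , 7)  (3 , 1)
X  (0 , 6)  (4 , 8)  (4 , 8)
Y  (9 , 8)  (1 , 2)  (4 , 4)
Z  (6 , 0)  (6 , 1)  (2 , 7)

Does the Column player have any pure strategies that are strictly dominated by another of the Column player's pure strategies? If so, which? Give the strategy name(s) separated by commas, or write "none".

L is not dominated — it holds its own against C at Y (8>2); R at W (1=1).
C is not dominated — it holds its own against L at W (7>1); R at W (7>1).
R: no other strategy beats it everywhere (L at W (1=1); C at X (8=8)).

none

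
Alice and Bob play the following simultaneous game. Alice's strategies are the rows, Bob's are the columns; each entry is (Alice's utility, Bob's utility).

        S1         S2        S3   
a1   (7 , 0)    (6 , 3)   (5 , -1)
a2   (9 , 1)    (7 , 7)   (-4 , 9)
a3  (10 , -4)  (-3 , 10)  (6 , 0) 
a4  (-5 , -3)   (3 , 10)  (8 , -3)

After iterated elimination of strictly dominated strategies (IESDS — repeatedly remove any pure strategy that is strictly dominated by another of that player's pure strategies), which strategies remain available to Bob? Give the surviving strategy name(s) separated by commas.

S2, S3

Bob's strategy S1 is strictly dominated by S2 (a1: 3>0, a2: 7>1, a3: 10>-4, a4: 10>-3) and is removed.
Alice's strategy a3 is strictly dominated by a4 (S2: 3>-3, S3: 8>6) and is removed.
Among the remaining strategies, none is strictly dominated by another pure strategy of the same player, so the elimination stops.
Surviving strategies — Alice: {a1, a2, a4}; Bob: {S2, S3}.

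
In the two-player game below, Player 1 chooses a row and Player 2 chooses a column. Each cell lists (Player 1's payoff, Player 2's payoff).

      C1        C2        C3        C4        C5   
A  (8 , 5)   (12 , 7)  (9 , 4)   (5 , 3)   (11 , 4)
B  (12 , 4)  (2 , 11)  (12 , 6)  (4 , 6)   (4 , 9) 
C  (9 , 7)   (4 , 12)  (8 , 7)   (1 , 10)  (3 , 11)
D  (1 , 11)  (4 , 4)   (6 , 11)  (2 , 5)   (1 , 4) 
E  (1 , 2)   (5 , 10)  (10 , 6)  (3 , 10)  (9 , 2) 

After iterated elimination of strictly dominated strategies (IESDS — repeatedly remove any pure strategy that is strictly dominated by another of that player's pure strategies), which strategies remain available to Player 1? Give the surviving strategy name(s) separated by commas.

A

For Player 1, A strictly dominates D on the remaining columns (C1: 8>1, C2: 12>4, C3: 9>6, C4: 5>2, C5: 11>1); eliminate D.
For Player 2, C2 strictly dominates C1 on the remaining rows (A: 7>5, B: 11>4, C: 12>7, E: 10>2); eliminate C1.
For Player 1, A strictly dominates C on the remaining columns (C2: 12>4, C3: 9>8, C4: 5>1, C5: 11>3); eliminate C.
Column C3 is eliminated: C2 beats it against every remaining row (A: 7>4, B: 11>6, E: 10>6).
For Player 1, A strictly dominates B on the remaining columns (C2: 12>2, C4: 5>4, C5: 11>4); eliminate B.
For Player 1, A strictly dominates E on the remaining columns (C2: 12>5, C4: 5>3, C5: 11>9); eliminate E.
Player 2's strategy C4 is strictly dominated by C2 (A: 7>3) and is removed.
For Player 2, C2 strictly dominates C5 on the remaining rows (A: 7>4); eliminate C5.
Among the remaining strategies, none is strictly dominated by another pure strategy of the same player, so the elimination stops.
Surviving strategies — Player 1: {A}; Player 2: {C2}.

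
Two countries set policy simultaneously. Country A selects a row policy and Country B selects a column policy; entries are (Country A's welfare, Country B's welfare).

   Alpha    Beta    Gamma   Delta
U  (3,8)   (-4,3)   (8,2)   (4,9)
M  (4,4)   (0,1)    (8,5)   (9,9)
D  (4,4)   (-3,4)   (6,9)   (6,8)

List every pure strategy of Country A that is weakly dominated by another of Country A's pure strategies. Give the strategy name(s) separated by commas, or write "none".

M weakly dominates U — Alpha: 4>3, Beta: 0>-4, Gamma: 8=8, Delta: 9>4.
M is not dominated — it holds its own against U at Alpha (4>3); D at Beta (0>-3).
D is weakly dominated by M (Alpha: 4=4, Beta: 0>-3, Gamma: 8>6, Delta: 9>6).

U, D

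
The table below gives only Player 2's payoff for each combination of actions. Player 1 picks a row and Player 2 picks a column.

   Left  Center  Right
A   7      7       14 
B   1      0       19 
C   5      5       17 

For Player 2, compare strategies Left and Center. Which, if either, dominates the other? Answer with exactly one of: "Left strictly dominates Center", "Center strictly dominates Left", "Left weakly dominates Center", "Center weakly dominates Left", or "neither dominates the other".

Left weakly dominates Center

Left's payoffs vs Center's, by Player 1's action — A: 7=7, B: 1>0, C: 5=5.
Left is at least as good everywhere and strictly better somewhere (tied only at A, C), so Left weakly but not strictly dominates Center.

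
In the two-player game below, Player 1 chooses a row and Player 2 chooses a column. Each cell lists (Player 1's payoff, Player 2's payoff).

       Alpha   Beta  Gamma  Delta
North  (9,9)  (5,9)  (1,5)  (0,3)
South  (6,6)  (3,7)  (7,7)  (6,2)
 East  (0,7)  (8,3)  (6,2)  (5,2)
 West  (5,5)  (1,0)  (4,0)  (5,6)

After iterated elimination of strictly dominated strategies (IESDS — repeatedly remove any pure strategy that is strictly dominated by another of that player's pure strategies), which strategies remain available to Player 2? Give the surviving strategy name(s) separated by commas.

Alpha, Beta, Gamma

Row West is eliminated: South beats it against every remaining column (Alpha: 6>5, Beta: 3>1, Gamma: 7>4, Delta: 6>5).
For Player 2, Alpha strictly dominates Delta on the remaining rows (North: 9>3, South: 6>2, East: 7>2); eliminate Delta.
Among the remaining strategies, none is strictly dominated by another pure strategy of the same player, so the elimination stops.
Surviving strategies — Player 1: {North, South, East}; Player 2: {Alpha, Beta, Gamma}.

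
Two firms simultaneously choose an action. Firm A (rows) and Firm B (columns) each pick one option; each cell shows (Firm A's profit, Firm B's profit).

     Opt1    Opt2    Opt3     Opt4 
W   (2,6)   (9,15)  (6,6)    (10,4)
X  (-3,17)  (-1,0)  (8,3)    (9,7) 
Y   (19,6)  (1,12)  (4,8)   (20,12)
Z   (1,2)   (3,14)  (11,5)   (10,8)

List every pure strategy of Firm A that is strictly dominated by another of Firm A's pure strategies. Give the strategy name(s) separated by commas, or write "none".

X

Nothing dominates W: X at Opt1 (2>-3); Y at Opt2 (9>1); Z at Opt1 (2>1).
X: dominated, since Z does at least as well everywhere (Opt1: 1>-3, Opt2: 3>-1, Opt3: 11>8, Opt4: 10>9).
Y is not dominated — it holds its own against W at Opt1 (19>2); X at Opt1 (19>-3); Z at Opt1 (19>1).
Nothing dominates Z: W at Opt3 (11>6); X at Opt1 (1>-3); Y at Opt2 (3>1).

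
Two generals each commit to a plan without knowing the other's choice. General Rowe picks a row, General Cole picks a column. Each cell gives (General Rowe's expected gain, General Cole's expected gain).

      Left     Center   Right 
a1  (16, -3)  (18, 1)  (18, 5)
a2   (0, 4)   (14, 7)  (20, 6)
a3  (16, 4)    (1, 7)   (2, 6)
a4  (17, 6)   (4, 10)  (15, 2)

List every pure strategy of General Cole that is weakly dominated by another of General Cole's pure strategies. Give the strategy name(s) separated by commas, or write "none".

Left

Left is weakly dominated by Center (a1: 1>-3, a2: 7>4, a3: 7>4, a4: 10>6).
Nothing dominates Center: Left at a1 (1>-3); Right at a2 (7>6).
Right is not dominated — it holds its own against Left at a1 (5>-3); Center at a1 (5>1).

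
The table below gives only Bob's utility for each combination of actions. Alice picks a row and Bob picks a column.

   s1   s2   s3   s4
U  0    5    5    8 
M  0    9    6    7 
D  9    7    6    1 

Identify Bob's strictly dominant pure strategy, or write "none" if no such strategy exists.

none

s1 fails to dominate s2 at U (0<5).
s2 fails to dominate s1 at D (7<9).
s3 fails to dominate s1 at D (6<9).
s4 fails to dominate s1 at D (1<9).
No single strategy dominates all the others.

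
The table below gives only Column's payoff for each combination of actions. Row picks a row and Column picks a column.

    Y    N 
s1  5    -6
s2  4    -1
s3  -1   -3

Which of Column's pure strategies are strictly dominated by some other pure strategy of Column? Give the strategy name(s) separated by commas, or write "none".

N

Nothing dominates Y: N at s1 (5>-6).
Y strictly dominates N — s1: 5>-6, s2: 4>-1, s3: -1>-3.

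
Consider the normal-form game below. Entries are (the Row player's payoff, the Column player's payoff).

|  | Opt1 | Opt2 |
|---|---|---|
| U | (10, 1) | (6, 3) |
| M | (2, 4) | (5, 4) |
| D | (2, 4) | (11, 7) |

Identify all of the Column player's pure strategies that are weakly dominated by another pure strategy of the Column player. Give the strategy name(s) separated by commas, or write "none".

Opt1 is weakly dominated by Opt2 (U: 3>1, M: 4=4, D: 7>4).
Opt2: no other strategy beats it everywhere (Opt1 at U (3>1)).

Opt1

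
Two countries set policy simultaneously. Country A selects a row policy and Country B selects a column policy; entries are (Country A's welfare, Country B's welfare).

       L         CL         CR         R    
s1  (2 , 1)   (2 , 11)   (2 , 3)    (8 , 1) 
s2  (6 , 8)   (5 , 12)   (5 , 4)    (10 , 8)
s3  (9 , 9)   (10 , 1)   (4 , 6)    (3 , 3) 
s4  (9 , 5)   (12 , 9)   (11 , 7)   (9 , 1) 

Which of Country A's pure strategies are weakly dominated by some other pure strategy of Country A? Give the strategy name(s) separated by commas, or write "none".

s2 weakly dominates s1 — L: 6>2, CL: 5>2, CR: 5>2, R: 10>8.
Nothing dominates s2: s1 at L (6>2); s3 at CR (5>4); s4 at R (10>9).
s3 is weakly dominated by s4 (L: 9=9, CL: 12>10, CR: 11>4, R: 9>3).
Nothing dominates s4: s1 at L (9>2); s2 at L (9>6); s3 at CL (12>10).

s1, s3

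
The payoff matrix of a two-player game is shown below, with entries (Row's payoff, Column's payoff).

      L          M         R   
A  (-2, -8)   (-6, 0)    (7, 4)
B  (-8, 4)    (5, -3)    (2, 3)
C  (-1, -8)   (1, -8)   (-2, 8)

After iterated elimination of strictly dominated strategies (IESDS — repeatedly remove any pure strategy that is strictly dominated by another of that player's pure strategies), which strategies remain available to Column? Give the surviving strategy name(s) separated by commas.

R

Column M is eliminated: R beats it against every remaining row (A: 4>0, B: 3>-3, C: 8>-8).
For Row, A strictly dominates B on the remaining columns (L: -2>-8, R: 7>2); eliminate B.
Column's strategy L is strictly dominated by R (A: 4>-8, C: 8>-8) and is removed.
Row's strategy C is strictly dominated by A (R: 7>-2) and is removed.
Among the remaining strategies, none is strictly dominated by another pure strategy of the same player, so the elimination stops.
Surviving strategies — Row: {A}; Column: {R}.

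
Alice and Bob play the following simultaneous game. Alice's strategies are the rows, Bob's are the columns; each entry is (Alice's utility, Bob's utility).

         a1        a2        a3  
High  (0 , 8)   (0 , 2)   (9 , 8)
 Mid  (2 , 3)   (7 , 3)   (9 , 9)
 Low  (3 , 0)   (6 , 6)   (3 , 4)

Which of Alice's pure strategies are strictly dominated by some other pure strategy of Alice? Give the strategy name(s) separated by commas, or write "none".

Nothing dominates High: Mid at a3 (9=9); Low at a3 (9>3).
Nothing dominates Mid: High at a1 (2>0); Low at a2 (7>6).
Nothing dominates Low: High at a1 (3>0); Mid at a1 (3>2).

none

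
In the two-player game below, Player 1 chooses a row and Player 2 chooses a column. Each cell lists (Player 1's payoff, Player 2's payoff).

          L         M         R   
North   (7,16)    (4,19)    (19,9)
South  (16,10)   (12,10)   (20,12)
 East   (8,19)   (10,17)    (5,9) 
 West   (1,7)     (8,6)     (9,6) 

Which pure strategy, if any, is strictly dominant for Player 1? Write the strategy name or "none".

South

South vs North: L: 16>7, M: 12>4, R: 20>19.
South vs East: L: 16>8, M: 12>10, R: 20>5.
South vs West: L: 16>1, M: 12>8, R: 20>9.
South strictly beats every other strategy against every opponent action, so it is strictly dominant.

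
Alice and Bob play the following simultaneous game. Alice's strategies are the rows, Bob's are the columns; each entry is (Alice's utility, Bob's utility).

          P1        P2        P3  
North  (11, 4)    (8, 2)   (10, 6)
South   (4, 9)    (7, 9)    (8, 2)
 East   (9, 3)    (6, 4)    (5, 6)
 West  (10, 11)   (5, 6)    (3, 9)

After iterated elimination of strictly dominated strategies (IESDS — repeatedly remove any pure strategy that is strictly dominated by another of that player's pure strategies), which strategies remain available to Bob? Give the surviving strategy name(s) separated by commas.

Alice's strategy South is strictly dominated by North (P1: 11>4, P2: 8>7, P3: 10>8) and is removed.
Alice's strategy East is strictly dominated by North (P1: 11>9, P2: 8>6, P3: 10>5) and is removed.
Row West is eliminated: North beats it against every remaining column (P1: 11>10, P2: 8>5, P3: 10>3).
For Bob, P3 strictly dominates P1 on the remaining rows (North: 6>4); eliminate P1.
Bob's strategy P2 is strictly dominated by P3 (North: 6>2) and is removed.
Among the remaining strategies, none is strictly dominated by another pure strategy of the same player, so the elimination stops.
Surviving strategies — Alice: {North}; Bob: {P3}.

P3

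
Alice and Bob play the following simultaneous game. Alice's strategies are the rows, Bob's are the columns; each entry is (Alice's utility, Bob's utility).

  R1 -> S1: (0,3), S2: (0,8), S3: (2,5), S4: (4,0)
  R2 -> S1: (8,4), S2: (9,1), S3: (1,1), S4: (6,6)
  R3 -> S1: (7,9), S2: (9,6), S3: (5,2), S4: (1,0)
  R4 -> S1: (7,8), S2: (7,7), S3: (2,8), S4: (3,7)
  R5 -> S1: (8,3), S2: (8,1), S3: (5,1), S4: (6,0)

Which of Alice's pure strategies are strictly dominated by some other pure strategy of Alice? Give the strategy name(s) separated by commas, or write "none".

R1: dominated, since R5 does at least as well everywhere (S1: 8>0, S2: 8>0, S3: 5>2, S4: 6>4).
Nothing dominates R2: R1 at S1 (8>0); R3 at S1 (8>7); R4 at S1 (8>7); R5 at S1 (8=8).
R3: no other strategy beats it everywhere (R1 at S1 (7>0); R2 at S2 (9=9); R4 at S1 (7=7); R5 at S2 (9>8)).
R4: dominated, since R5 does at least as well everywhere (S1: 8>7, S2: 8>7, S3: 5>2, S4: 6>3).
R5 is not dominated — it holds its own against R1 at S1 (8>0); R2 at S1 (8=8); R3 at S1 (8>7); R4 at S1 (8>7).

R1, R4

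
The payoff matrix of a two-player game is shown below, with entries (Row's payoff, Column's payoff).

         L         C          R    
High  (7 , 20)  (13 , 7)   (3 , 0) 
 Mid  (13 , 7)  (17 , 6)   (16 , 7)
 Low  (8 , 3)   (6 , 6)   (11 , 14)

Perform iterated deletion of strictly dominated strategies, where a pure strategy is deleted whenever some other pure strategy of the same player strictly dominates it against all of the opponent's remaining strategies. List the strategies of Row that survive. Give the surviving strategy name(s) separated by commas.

For Row, Mid strictly dominates High on the remaining columns (L: 13>7, C: 17>13, R: 16>3); eliminate High.
For Row, Mid strictly dominates Low on the remaining columns (L: 13>8, C: 17>6, R: 16>11); eliminate Low.
Column C is eliminated: L beats it against every remaining row (Mid: 7>6).
Among the remaining strategies, none is strictly dominated by another pure strategy of the same player, so the elimination stops.
Surviving strategies — Row: {Mid}; Column: {L, R}.

Mid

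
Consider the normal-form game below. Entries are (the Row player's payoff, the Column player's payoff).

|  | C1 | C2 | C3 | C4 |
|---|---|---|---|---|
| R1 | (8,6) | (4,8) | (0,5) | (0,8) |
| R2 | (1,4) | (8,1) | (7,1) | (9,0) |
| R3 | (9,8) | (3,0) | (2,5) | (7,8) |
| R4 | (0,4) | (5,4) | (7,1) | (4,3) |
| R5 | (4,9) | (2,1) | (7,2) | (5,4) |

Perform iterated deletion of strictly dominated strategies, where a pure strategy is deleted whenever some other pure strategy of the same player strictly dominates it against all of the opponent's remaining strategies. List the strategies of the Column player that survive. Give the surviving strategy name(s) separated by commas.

The Column player's strategy C3 is strictly dominated by C1 (R1: 6>5, R2: 4>1, R3: 8>5, R4: 4>1, R5: 9>2) and is removed.
Row R4 is eliminated: R2 beats it against every remaining column (C1: 1>0, C2: 8>5, C4: 9>4).
For the Row player, R3 strictly dominates R5 on the remaining columns (C1: 9>4, C2: 3>2, C4: 7>5); eliminate R5.
Among the remaining strategies, none is strictly dominated by another pure strategy of the same player, so the elimination stops.
Surviving strategies — the Row player: {R1, R2, R3}; the Column player: {C1, C2, C4}.

C1, C2, C4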